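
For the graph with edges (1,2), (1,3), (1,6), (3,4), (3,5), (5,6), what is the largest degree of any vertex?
3 (attained at vertices 1, 3)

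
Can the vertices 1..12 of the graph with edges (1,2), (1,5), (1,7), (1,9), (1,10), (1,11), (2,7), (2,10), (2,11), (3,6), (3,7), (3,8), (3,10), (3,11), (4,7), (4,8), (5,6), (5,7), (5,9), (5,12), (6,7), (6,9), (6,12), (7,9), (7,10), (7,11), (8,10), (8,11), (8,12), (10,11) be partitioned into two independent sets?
No (odd cycle of length 3: 7 -> 1 -> 9 -> 7)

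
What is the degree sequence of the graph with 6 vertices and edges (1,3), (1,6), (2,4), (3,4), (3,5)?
[3, 2, 2, 1, 1, 1] (degrees: deg(1)=2, deg(2)=1, deg(3)=3, deg(4)=2, deg(5)=1, deg(6)=1)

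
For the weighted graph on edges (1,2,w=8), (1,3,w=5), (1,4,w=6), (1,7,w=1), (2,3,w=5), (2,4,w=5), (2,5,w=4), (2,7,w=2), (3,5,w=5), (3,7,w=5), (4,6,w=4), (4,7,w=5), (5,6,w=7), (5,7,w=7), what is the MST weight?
21 (MST edges: (1,3,w=5), (1,7,w=1), (2,4,w=5), (2,5,w=4), (2,7,w=2), (4,6,w=4); sum of weights 5 + 1 + 5 + 4 + 2 + 4 = 21)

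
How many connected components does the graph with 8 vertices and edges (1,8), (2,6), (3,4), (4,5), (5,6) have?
3 (components: {1, 8}, {2, 3, 4, 5, 6}, {7})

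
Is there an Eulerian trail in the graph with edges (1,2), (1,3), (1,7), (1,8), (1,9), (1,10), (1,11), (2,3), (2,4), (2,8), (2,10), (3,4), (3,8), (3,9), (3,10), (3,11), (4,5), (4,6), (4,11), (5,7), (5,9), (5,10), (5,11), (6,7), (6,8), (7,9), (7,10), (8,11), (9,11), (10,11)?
No (10 vertices have odd degree: {1, 2, 3, 4, 5, 6, 7, 8, 9, 11}; Eulerian path requires 0 or 2)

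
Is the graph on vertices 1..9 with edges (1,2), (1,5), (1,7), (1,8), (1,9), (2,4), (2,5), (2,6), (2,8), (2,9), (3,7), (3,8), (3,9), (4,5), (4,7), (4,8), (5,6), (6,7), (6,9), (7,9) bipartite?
No (odd cycle of length 3: 2 -> 1 -> 8 -> 2)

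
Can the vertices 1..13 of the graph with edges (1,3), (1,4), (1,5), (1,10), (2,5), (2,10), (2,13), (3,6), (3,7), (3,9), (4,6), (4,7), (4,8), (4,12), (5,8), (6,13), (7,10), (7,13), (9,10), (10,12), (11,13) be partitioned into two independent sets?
Yes. Partition: {1, 2, 6, 7, 8, 9, 11, 12}, {3, 4, 5, 10, 13}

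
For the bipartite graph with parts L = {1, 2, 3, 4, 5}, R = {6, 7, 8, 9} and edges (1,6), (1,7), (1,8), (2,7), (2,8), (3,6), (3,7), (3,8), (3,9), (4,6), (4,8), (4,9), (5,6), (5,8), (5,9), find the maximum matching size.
4 (matching: (1,8), (2,7), (3,9), (4,6); upper bound min(|L|,|R|) = min(5,4) = 4)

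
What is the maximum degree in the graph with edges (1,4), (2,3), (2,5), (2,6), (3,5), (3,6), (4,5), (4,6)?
3 (attained at vertices 2, 3, 4, 5, 6)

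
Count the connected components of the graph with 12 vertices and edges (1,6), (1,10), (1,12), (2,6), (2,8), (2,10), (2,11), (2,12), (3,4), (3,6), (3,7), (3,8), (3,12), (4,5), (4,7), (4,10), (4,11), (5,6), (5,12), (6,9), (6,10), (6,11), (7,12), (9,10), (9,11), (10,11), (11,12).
1 (components: {1, 2, 3, 4, 5, 6, 7, 8, 9, 10, 11, 12})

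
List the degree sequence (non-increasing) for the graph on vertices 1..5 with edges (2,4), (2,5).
[2, 1, 1, 0, 0] (degrees: deg(1)=0, deg(2)=2, deg(3)=0, deg(4)=1, deg(5)=1)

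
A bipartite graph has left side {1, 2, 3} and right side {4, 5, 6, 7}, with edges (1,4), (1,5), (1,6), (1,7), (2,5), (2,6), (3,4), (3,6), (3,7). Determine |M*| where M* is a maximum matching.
3 (matching: (1,7), (2,5), (3,6); upper bound min(|L|,|R|) = min(3,4) = 3)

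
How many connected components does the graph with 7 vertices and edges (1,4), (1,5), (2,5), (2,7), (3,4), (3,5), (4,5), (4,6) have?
1 (components: {1, 2, 3, 4, 5, 6, 7})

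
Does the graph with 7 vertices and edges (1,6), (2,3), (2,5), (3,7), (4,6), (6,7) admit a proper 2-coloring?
Yes. Partition: {1, 2, 4, 7}, {3, 5, 6}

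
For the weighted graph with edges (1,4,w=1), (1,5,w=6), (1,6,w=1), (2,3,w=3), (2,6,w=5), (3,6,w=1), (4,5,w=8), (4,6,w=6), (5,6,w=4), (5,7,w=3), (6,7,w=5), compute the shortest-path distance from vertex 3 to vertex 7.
6 (path: 3 -> 6 -> 7; weights 1 + 5 = 6)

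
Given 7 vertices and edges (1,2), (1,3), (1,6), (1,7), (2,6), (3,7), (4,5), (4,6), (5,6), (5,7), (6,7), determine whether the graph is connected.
Yes (BFS from 1 visits [1, 2, 3, 6, 7, 4, 5] — all 7 vertices reached)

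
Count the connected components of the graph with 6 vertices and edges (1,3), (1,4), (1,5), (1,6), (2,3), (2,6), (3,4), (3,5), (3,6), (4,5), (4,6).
1 (components: {1, 2, 3, 4, 5, 6})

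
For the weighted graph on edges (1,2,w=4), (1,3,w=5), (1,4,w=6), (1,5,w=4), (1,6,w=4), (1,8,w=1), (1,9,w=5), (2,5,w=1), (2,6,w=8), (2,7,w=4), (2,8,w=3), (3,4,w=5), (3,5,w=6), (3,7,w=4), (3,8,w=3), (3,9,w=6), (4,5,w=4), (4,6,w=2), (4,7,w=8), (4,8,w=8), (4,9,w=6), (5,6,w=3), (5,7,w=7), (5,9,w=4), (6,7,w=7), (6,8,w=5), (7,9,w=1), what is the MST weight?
18 (MST edges: (1,8,w=1), (2,5,w=1), (2,7,w=4), (2,8,w=3), (3,8,w=3), (4,6,w=2), (5,6,w=3), (7,9,w=1); sum of weights 1 + 1 + 4 + 3 + 3 + 2 + 3 + 1 = 18)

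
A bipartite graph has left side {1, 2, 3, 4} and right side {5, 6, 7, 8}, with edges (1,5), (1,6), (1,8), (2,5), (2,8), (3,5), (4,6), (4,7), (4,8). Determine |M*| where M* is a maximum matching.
4 (matching: (1,6), (2,8), (3,5), (4,7); upper bound min(|L|,|R|) = min(4,4) = 4)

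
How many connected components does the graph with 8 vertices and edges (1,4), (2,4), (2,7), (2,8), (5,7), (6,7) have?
2 (components: {1, 2, 4, 5, 6, 7, 8}, {3})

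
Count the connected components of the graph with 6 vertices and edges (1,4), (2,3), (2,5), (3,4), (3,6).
1 (components: {1, 2, 3, 4, 5, 6})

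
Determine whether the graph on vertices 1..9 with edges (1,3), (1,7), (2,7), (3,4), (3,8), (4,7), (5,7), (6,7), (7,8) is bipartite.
Yes. Partition: {1, 2, 4, 5, 6, 8, 9}, {3, 7}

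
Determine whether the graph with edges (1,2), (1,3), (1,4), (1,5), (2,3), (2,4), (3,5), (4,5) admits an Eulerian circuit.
No (4 vertices have odd degree: {2, 3, 4, 5}; Eulerian circuit requires 0)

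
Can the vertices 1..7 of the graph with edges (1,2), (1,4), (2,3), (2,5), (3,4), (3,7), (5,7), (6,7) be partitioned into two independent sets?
Yes. Partition: {1, 3, 5, 6}, {2, 4, 7}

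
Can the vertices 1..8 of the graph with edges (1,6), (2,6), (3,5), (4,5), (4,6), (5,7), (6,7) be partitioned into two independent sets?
Yes. Partition: {1, 2, 3, 4, 7, 8}, {5, 6}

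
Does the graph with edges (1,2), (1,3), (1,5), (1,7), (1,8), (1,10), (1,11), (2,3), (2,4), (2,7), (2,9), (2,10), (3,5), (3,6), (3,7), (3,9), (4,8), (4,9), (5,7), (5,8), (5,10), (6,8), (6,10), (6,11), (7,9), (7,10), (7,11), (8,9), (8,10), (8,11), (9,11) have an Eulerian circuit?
No (6 vertices have odd degree: {1, 4, 5, 7, 8, 11}; Eulerian circuit requires 0)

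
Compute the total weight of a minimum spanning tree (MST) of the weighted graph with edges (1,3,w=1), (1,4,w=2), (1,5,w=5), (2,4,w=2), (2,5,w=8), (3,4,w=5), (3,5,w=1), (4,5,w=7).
6 (MST edges: (1,3,w=1), (1,4,w=2), (2,4,w=2), (3,5,w=1); sum of weights 1 + 2 + 2 + 1 = 6)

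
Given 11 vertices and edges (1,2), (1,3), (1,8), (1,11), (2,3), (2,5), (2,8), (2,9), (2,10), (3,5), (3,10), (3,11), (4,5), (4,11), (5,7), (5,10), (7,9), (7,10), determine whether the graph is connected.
No, it has 2 components: {1, 2, 3, 4, 5, 7, 8, 9, 10, 11}, {6}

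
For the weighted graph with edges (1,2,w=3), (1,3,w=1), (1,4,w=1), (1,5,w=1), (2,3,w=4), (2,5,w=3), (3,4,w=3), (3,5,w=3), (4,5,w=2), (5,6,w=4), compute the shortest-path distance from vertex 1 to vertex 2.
3 (path: 1 -> 2; weights 3 = 3)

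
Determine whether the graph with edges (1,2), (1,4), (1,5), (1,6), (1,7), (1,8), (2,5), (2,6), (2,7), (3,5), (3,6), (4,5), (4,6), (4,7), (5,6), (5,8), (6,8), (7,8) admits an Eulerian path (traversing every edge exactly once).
Yes — and in fact it has an Eulerian circuit (the graph is connected and all 8 vertices have even degree)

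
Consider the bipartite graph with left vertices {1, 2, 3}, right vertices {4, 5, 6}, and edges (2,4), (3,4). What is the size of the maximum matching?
1 (matching: (2,4); upper bound min(|L|,|R|) = min(3,3) = 3)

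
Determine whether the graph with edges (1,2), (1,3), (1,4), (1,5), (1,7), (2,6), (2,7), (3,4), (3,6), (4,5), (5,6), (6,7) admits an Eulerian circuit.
No (6 vertices have odd degree: {1, 2, 3, 4, 5, 7}; Eulerian circuit requires 0)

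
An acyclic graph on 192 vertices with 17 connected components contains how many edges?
175 (Each of the 17 component trees on V_i vertices has V_i - 1 edges; summing gives V - C = 192 - 17 = 175)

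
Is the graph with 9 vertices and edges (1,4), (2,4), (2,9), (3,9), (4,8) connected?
No, it has 4 components: {1, 2, 3, 4, 8, 9}, {5}, {6}, {7}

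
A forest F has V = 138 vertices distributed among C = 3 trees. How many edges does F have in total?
135 (Each of the 3 component trees on V_i vertices has V_i - 1 edges; summing gives V - C = 138 - 3 = 135)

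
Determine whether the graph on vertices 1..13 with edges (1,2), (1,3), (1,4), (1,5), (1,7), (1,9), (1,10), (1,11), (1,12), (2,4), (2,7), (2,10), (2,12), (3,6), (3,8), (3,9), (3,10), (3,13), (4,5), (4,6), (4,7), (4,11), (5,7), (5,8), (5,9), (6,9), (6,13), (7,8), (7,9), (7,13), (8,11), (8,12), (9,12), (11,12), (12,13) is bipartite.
No (odd cycle of length 3: 12 -> 1 -> 11 -> 12)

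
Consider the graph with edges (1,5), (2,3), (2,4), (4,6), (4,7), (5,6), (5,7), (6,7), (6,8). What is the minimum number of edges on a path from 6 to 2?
2 (path: 6 -> 4 -> 2, 2 edges)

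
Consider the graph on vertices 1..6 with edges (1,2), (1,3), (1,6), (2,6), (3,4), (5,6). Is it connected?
Yes (BFS from 1 visits [1, 2, 3, 6, 4, 5] — all 6 vertices reached)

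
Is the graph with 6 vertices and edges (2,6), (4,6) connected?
No, it has 4 components: {1}, {2, 4, 6}, {3}, {5}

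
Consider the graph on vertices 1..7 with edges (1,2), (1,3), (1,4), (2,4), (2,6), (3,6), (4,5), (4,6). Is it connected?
No, it has 2 components: {1, 2, 3, 4, 5, 6}, {7}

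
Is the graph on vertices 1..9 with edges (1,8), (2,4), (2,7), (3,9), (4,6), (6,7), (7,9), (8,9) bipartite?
Yes. Partition: {1, 2, 5, 6, 9}, {3, 4, 7, 8}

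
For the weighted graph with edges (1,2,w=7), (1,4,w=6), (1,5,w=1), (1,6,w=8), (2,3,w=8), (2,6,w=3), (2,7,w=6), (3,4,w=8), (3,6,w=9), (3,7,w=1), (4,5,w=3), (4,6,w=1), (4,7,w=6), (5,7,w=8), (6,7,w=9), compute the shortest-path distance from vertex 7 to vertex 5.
8 (path: 7 -> 5; weights 8 = 8)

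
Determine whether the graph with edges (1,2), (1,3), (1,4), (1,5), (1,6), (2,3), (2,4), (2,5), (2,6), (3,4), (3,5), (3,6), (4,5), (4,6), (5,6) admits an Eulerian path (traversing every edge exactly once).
No (6 vertices have odd degree: {1, 2, 3, 4, 5, 6}; Eulerian path requires 0 or 2)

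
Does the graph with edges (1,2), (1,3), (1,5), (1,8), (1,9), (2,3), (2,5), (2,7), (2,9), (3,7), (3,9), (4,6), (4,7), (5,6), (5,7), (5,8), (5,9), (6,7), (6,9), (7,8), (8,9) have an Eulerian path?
Yes (the graph is connected and exactly 2 vertices have odd degree: {1, 2}; any Eulerian path must start and end at those)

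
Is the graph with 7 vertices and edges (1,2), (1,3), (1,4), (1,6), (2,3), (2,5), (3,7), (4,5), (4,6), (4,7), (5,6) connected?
Yes (BFS from 1 visits [1, 2, 3, 4, 6, 5, 7] — all 7 vertices reached)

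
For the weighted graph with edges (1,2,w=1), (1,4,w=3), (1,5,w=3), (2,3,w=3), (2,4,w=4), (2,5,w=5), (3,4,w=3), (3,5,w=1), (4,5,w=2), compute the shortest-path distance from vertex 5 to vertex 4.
2 (path: 5 -> 4; weights 2 = 2)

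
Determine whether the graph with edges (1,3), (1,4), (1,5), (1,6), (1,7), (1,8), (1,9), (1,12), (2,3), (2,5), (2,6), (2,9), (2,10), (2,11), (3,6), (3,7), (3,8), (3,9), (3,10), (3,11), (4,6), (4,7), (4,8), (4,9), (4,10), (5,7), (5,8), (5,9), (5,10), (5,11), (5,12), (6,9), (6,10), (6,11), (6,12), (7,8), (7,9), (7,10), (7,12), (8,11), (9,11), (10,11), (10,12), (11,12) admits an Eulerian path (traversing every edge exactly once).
Yes — and in fact it has an Eulerian circuit (the graph is connected and all 12 vertices have even degree)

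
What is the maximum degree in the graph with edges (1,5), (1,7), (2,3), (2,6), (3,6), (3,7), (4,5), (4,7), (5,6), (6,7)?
4 (attained at vertices 6, 7)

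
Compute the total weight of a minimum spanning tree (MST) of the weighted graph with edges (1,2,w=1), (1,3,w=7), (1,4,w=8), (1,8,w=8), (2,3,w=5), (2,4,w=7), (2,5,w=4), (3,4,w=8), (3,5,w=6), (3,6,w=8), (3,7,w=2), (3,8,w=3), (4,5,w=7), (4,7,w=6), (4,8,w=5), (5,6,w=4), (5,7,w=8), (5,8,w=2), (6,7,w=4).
21 (MST edges: (1,2,w=1), (2,5,w=4), (3,7,w=2), (3,8,w=3), (4,8,w=5), (5,6,w=4), (5,8,w=2); sum of weights 1 + 4 + 2 + 3 + 5 + 4 + 2 = 21)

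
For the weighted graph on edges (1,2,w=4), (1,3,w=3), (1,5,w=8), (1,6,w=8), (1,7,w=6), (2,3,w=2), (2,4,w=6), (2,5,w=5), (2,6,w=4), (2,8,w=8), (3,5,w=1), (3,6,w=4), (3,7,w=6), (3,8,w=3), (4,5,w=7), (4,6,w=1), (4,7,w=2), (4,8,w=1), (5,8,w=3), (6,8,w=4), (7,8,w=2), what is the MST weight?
13 (MST edges: (1,3,w=3), (2,3,w=2), (3,5,w=1), (3,8,w=3), (4,6,w=1), (4,7,w=2), (4,8,w=1); sum of weights 3 + 2 + 1 + 3 + 1 + 2 + 1 = 13)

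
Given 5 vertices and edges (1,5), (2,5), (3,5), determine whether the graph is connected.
No, it has 2 components: {1, 2, 3, 5}, {4}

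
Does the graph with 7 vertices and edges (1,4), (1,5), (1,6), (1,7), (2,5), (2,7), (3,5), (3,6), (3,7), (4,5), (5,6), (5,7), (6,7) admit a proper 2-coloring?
No (odd cycle of length 3: 5 -> 1 -> 6 -> 5)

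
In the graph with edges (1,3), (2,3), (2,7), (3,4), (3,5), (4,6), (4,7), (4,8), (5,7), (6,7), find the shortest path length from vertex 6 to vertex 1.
3 (path: 6 -> 4 -> 3 -> 1, 3 edges)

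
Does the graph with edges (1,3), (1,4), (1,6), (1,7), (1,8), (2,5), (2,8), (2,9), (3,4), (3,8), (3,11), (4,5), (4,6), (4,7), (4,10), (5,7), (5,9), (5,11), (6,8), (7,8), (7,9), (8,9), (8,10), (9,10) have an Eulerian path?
No (8 vertices have odd degree: {1, 2, 5, 6, 7, 8, 9, 10}; Eulerian path requires 0 or 2)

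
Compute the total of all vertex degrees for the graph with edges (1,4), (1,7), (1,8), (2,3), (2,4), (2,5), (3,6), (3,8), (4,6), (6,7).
20 (handshake: sum of degrees = 2|E| = 2 x 10 = 20)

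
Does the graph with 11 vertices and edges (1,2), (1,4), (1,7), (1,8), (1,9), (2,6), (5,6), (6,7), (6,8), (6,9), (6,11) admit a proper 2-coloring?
Yes. Partition: {1, 3, 6, 10}, {2, 4, 5, 7, 8, 9, 11}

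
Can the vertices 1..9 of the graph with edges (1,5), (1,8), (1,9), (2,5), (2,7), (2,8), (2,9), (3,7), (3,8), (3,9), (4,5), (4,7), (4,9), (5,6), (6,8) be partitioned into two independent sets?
Yes. Partition: {1, 2, 3, 4, 6}, {5, 7, 8, 9}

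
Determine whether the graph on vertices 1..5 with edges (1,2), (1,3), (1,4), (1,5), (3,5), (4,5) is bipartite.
No (odd cycle of length 3: 4 -> 1 -> 5 -> 4)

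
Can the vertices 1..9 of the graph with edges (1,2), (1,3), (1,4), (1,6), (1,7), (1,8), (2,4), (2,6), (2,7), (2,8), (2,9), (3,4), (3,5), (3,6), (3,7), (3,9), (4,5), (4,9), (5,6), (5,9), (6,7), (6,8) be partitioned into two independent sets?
No (odd cycle of length 3: 7 -> 1 -> 3 -> 7)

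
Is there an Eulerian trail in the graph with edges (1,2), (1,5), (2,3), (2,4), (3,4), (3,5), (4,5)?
No (4 vertices have odd degree: {2, 3, 4, 5}; Eulerian path requires 0 or 2)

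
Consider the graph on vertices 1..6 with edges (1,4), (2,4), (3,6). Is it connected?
No, it has 3 components: {1, 2, 4}, {3, 6}, {5}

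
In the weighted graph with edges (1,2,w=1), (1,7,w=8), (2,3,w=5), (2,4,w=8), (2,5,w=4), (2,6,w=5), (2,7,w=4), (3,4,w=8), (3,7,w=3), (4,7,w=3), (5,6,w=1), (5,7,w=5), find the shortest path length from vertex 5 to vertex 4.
8 (path: 5 -> 7 -> 4; weights 5 + 3 = 8)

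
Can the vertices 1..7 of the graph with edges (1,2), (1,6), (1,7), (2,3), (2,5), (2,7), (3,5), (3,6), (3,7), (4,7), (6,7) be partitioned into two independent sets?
No (odd cycle of length 3: 7 -> 1 -> 2 -> 7)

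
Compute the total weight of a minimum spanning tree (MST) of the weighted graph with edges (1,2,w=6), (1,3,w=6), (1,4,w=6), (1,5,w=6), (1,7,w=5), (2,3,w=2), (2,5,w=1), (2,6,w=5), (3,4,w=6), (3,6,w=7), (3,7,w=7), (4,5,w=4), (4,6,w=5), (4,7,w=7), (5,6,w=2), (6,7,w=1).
15 (MST edges: (1,7,w=5), (2,3,w=2), (2,5,w=1), (4,5,w=4), (5,6,w=2), (6,7,w=1); sum of weights 5 + 2 + 1 + 4 + 2 + 1 = 15)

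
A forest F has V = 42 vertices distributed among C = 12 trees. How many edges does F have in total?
30 (Each of the 12 component trees on V_i vertices has V_i - 1 edges; summing gives V - C = 42 - 12 = 30)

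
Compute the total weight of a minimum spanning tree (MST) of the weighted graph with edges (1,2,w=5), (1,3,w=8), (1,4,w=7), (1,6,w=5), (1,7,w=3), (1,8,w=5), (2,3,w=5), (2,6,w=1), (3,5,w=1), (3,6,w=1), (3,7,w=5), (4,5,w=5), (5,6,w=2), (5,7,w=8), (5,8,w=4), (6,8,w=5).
20 (MST edges: (1,2,w=5), (1,7,w=3), (2,6,w=1), (3,5,w=1), (3,6,w=1), (4,5,w=5), (5,8,w=4); sum of weights 5 + 3 + 1 + 1 + 1 + 5 + 4 = 20)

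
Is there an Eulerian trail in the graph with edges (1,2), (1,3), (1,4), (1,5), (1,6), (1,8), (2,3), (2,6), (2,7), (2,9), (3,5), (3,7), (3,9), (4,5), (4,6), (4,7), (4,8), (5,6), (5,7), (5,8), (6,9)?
No (6 vertices have odd degree: {2, 3, 4, 6, 8, 9}; Eulerian path requires 0 or 2)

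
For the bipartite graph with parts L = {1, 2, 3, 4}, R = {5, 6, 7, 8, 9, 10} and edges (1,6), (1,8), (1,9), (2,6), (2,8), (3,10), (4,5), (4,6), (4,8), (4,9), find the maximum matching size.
4 (matching: (1,9), (2,8), (3,10), (4,6); upper bound min(|L|,|R|) = min(4,6) = 4)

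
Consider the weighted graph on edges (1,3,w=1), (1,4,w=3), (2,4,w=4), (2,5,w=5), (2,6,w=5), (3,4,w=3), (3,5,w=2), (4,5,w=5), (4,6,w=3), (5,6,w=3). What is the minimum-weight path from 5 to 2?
5 (path: 5 -> 2; weights 5 = 5)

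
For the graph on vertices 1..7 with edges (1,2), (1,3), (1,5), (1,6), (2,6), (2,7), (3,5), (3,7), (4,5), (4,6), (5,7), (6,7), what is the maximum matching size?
3 (matching: (1,5), (3,7), (4,6); upper bound floor(n/2) = floor(7/2) = 3)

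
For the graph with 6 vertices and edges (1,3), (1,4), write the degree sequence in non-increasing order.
[2, 1, 1, 0, 0, 0] (degrees: deg(1)=2, deg(2)=0, deg(3)=1, deg(4)=1, deg(5)=0, deg(6)=0)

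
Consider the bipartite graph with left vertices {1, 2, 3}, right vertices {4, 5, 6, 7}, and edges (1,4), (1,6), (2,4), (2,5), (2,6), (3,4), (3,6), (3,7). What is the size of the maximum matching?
3 (matching: (1,6), (2,5), (3,7); upper bound min(|L|,|R|) = min(3,4) = 3)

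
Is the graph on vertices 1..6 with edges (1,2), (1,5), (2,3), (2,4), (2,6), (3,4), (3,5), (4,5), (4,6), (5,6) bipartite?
No (odd cycle of length 3: 6 -> 5 -> 4 -> 6)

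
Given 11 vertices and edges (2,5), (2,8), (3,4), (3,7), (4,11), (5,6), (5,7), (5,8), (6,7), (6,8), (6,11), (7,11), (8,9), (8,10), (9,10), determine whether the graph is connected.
No, it has 2 components: {1}, {2, 3, 4, 5, 6, 7, 8, 9, 10, 11}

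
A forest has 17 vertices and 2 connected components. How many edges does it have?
15 (Each of the 2 component trees on V_i vertices has V_i - 1 edges; summing gives V - C = 17 - 2 = 15)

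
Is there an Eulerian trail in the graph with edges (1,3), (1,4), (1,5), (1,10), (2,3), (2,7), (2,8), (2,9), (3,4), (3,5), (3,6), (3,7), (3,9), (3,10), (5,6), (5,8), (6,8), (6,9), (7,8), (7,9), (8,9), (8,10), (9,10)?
Yes — and in fact it has an Eulerian circuit (the graph is connected and all 10 vertices have even degree)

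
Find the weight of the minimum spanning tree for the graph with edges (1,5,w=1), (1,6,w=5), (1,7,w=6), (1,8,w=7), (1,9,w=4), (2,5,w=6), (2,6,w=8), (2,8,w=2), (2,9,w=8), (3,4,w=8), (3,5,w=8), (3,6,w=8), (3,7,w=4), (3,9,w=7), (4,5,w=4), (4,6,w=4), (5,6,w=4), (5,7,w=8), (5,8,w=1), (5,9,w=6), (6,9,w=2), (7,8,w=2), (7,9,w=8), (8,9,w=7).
20 (MST edges: (1,5,w=1), (1,9,w=4), (2,8,w=2), (3,7,w=4), (4,6,w=4), (5,8,w=1), (6,9,w=2), (7,8,w=2); sum of weights 1 + 4 + 2 + 4 + 4 + 1 + 2 + 2 = 20)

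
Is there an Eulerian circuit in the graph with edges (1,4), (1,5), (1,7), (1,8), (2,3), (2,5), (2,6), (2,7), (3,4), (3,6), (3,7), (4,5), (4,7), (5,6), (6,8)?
Yes (the graph is connected and all 8 vertices have even degree)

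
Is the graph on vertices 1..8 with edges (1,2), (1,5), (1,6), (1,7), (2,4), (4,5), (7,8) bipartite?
Yes. Partition: {1, 3, 4, 8}, {2, 5, 6, 7}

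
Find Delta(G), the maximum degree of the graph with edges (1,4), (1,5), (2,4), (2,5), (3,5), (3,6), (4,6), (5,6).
4 (attained at vertex 5)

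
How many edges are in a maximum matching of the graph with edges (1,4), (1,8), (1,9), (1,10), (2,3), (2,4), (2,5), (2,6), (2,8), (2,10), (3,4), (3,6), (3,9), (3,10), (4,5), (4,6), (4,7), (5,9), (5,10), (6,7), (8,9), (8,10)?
5 (matching: (1,8), (2,4), (3,10), (5,9), (6,7); upper bound floor(n/2) = floor(10/2) = 5)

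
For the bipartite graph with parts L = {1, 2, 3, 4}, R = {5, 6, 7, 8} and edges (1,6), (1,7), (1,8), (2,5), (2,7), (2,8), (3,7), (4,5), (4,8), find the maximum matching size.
4 (matching: (1,6), (2,5), (3,7), (4,8); upper bound min(|L|,|R|) = min(4,4) = 4)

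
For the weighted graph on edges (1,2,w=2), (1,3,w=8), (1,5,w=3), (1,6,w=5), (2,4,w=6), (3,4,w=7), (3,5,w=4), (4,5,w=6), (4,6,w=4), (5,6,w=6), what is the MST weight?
18 (MST edges: (1,2,w=2), (1,5,w=3), (1,6,w=5), (3,5,w=4), (4,6,w=4); sum of weights 2 + 3 + 5 + 4 + 4 = 18)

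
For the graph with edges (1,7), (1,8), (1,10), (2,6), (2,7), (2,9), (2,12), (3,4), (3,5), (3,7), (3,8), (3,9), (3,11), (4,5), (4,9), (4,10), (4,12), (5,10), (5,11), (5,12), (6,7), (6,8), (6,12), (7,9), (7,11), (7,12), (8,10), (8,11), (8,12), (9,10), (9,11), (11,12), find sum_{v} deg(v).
64 (handshake: sum of degrees = 2|E| = 2 x 32 = 64)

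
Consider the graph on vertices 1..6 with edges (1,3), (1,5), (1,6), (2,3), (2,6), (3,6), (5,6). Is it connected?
No, it has 2 components: {1, 2, 3, 5, 6}, {4}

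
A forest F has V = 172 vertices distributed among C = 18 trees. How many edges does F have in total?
154 (Each of the 18 component trees on V_i vertices has V_i - 1 edges; summing gives V - C = 172 - 18 = 154)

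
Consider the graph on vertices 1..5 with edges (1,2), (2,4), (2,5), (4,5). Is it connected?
No, it has 2 components: {1, 2, 4, 5}, {3}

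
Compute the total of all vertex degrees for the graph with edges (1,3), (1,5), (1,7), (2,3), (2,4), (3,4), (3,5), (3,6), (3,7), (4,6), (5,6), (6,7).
24 (handshake: sum of degrees = 2|E| = 2 x 12 = 24)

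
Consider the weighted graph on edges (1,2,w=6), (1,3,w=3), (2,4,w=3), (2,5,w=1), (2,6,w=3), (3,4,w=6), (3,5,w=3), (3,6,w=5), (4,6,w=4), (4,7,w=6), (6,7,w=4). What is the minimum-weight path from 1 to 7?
12 (path: 1 -> 3 -> 6 -> 7; weights 3 + 5 + 4 = 12)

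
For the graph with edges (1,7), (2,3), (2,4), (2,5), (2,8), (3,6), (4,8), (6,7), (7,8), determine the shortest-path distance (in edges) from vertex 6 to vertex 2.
2 (path: 6 -> 3 -> 2, 2 edges)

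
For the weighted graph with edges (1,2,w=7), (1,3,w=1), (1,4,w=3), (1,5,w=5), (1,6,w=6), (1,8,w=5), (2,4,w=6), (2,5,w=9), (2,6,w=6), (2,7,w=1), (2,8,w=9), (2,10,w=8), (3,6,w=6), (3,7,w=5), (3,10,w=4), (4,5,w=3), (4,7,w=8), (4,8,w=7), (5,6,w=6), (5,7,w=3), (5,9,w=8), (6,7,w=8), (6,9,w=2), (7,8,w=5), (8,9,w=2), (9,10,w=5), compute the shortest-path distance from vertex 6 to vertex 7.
7 (path: 6 -> 2 -> 7; weights 6 + 1 = 7)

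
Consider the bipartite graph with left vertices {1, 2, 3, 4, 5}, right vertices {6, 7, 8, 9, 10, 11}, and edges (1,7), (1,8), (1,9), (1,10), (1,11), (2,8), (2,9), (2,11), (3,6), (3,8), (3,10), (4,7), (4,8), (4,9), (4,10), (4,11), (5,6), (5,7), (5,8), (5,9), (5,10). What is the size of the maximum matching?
5 (matching: (1,11), (2,9), (3,10), (4,8), (5,7); upper bound min(|L|,|R|) = min(5,6) = 5)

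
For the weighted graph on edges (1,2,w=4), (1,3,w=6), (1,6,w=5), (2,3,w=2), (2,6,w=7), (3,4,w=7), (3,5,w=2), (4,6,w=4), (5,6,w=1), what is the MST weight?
13 (MST edges: (1,2,w=4), (2,3,w=2), (3,5,w=2), (4,6,w=4), (5,6,w=1); sum of weights 4 + 2 + 2 + 4 + 1 = 13)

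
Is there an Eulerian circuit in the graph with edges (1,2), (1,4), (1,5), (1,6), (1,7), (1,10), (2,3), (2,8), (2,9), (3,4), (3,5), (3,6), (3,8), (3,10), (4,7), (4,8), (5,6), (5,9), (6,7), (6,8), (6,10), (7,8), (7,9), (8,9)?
No (2 vertices have odd degree: {7, 10}; Eulerian circuit requires 0)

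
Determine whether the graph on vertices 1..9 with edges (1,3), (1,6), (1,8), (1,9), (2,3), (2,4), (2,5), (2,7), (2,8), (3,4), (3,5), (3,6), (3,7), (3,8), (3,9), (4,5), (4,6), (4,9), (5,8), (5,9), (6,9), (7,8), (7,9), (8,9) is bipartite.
No (odd cycle of length 3: 3 -> 1 -> 6 -> 3)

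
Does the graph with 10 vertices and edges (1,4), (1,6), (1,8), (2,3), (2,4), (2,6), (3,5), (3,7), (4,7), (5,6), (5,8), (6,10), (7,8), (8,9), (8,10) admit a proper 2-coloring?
Yes. Partition: {1, 2, 5, 7, 9, 10}, {3, 4, 6, 8}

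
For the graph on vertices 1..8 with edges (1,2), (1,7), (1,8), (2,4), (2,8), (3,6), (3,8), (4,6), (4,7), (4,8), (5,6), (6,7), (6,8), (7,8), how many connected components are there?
1 (components: {1, 2, 3, 4, 5, 6, 7, 8})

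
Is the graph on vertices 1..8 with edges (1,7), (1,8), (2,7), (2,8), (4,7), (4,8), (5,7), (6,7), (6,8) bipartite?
Yes. Partition: {1, 2, 3, 4, 5, 6}, {7, 8}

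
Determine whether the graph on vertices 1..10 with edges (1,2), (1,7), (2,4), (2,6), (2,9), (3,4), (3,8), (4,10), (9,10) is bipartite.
Yes. Partition: {1, 4, 5, 6, 8, 9}, {2, 3, 7, 10}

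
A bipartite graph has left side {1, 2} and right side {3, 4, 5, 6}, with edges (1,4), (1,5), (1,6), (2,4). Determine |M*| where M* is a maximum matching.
2 (matching: (1,6), (2,4); upper bound min(|L|,|R|) = min(2,4) = 2)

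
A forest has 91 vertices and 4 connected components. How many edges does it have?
87 (Each of the 4 component trees on V_i vertices has V_i - 1 edges; summing gives V - C = 91 - 4 = 87)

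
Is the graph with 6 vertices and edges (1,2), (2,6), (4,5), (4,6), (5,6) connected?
No, it has 2 components: {1, 2, 4, 5, 6}, {3}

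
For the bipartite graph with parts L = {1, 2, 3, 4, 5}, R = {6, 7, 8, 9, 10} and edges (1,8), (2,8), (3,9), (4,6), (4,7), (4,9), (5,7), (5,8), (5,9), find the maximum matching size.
4 (matching: (1,8), (3,9), (4,6), (5,7); upper bound min(|L|,|R|) = min(5,5) = 5)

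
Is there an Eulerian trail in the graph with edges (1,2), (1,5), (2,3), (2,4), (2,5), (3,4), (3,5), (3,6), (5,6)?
Yes — and in fact it has an Eulerian circuit (the graph is connected and all 6 vertices have even degree)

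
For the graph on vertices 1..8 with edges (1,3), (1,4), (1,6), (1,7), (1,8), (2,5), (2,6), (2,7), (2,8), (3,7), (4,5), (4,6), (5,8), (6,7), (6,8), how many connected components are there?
1 (components: {1, 2, 3, 4, 5, 6, 7, 8})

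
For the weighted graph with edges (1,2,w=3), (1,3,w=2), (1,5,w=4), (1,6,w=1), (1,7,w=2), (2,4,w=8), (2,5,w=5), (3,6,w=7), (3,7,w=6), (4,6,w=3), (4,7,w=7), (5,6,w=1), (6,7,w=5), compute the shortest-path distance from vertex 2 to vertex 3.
5 (path: 2 -> 1 -> 3; weights 3 + 2 = 5)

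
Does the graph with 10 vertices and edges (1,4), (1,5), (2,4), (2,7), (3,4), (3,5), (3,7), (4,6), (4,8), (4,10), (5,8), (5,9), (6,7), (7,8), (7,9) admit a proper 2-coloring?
Yes. Partition: {1, 2, 3, 6, 8, 9, 10}, {4, 5, 7}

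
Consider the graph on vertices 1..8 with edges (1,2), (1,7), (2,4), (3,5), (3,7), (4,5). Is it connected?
No, it has 3 components: {1, 2, 3, 4, 5, 7}, {6}, {8}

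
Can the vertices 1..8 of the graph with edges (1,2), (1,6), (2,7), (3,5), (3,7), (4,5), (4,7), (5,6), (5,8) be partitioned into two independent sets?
Yes. Partition: {1, 5, 7}, {2, 3, 4, 6, 8}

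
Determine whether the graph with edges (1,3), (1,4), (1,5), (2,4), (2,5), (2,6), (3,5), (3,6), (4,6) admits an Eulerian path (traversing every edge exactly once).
No (6 vertices have odd degree: {1, 2, 3, 4, 5, 6}; Eulerian path requires 0 or 2)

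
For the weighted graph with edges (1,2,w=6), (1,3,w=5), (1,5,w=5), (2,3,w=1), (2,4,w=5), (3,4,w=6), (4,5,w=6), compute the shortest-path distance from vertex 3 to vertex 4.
6 (path: 3 -> 4; weights 6 = 6)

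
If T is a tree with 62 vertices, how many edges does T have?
61 (A tree on V vertices has V - 1 edges, so 62 - 1 = 61)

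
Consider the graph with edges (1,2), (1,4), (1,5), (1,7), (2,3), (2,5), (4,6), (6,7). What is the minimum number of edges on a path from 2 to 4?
2 (path: 2 -> 1 -> 4, 2 edges)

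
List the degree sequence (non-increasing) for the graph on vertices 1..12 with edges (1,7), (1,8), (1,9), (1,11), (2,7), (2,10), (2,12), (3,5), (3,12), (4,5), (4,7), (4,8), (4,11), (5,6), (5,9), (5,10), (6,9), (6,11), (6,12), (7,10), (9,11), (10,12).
[5, 4, 4, 4, 4, 4, 4, 4, 4, 3, 2, 2] (degrees: deg(1)=4, deg(2)=3, deg(3)=2, deg(4)=4, deg(5)=5, deg(6)=4, deg(7)=4, deg(8)=2, deg(9)=4, deg(10)=4, deg(11)=4, deg(12)=4)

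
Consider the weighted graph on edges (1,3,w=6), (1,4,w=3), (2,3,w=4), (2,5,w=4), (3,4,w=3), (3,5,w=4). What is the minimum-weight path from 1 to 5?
10 (path: 1 -> 3 -> 5; weights 6 + 4 = 10)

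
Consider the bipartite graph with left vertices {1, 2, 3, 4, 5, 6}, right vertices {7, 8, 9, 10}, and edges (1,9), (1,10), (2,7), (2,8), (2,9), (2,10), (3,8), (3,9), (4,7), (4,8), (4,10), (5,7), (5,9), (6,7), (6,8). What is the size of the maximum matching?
4 (matching: (1,10), (2,9), (3,8), (4,7); upper bound min(|L|,|R|) = min(6,4) = 4)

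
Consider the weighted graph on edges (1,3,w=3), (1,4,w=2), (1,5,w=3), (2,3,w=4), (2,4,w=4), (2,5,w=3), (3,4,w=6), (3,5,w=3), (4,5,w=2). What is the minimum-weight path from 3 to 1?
3 (path: 3 -> 1; weights 3 = 3)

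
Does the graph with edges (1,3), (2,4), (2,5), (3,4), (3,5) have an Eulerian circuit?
No (2 vertices have odd degree: {1, 3}; Eulerian circuit requires 0)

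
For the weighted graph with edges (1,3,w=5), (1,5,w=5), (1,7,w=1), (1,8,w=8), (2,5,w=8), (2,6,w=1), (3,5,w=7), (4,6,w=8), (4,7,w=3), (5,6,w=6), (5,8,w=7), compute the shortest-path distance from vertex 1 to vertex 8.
8 (path: 1 -> 8; weights 8 = 8)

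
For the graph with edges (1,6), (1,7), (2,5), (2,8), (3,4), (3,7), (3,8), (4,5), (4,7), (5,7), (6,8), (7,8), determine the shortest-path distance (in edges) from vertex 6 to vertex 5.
3 (path: 6 -> 1 -> 7 -> 5, 3 edges)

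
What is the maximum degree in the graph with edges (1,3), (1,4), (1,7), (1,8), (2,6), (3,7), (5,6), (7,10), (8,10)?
4 (attained at vertex 1)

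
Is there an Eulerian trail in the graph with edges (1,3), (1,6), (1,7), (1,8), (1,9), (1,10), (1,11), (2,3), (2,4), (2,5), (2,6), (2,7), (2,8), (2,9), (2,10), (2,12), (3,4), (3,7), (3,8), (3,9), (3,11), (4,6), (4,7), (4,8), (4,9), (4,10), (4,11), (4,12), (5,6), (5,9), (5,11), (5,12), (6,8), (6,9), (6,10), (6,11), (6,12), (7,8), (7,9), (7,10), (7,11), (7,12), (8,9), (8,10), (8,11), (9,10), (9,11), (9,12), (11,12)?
No (12 vertices have odd degree: {1, 2, 3, 4, 5, 6, 7, 8, 9, 10, 11, 12}; Eulerian path requires 0 or 2)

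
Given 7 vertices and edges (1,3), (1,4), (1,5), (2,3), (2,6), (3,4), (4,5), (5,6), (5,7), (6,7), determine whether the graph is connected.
Yes (BFS from 1 visits [1, 3, 4, 5, 2, 6, 7] — all 7 vertices reached)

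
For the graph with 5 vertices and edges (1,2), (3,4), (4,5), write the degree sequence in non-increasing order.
[2, 1, 1, 1, 1] (degrees: deg(1)=1, deg(2)=1, deg(3)=1, deg(4)=2, deg(5)=1)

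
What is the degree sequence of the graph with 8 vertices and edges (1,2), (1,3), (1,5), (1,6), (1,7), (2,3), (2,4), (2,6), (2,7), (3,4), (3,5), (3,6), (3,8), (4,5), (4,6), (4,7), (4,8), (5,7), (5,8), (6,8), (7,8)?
[6, 6, 5, 5, 5, 5, 5, 5] (degrees: deg(1)=5, deg(2)=5, deg(3)=6, deg(4)=6, deg(5)=5, deg(6)=5, deg(7)=5, deg(8)=5)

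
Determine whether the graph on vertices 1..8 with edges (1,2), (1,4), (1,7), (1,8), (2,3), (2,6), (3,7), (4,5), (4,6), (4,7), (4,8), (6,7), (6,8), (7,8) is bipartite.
No (odd cycle of length 3: 4 -> 1 -> 7 -> 4)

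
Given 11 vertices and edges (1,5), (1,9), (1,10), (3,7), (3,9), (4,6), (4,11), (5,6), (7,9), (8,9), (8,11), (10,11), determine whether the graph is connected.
No, it has 2 components: {1, 3, 4, 5, 6, 7, 8, 9, 10, 11}, {2}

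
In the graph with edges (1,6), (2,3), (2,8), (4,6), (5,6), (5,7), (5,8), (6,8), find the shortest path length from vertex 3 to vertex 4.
4 (path: 3 -> 2 -> 8 -> 6 -> 4, 4 edges)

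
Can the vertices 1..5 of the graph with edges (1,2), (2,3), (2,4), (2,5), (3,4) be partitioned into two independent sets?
No (odd cycle of length 3: 4 -> 2 -> 3 -> 4)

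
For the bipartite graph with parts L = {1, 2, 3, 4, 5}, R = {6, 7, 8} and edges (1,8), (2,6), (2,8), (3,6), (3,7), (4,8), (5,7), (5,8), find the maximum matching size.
3 (matching: (1,8), (2,6), (3,7); upper bound min(|L|,|R|) = min(5,3) = 3)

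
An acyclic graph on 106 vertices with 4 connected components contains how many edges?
102 (Each of the 4 component trees on V_i vertices has V_i - 1 edges; summing gives V - C = 106 - 4 = 102)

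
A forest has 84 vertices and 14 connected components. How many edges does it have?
70 (Each of the 14 component trees on V_i vertices has V_i - 1 edges; summing gives V - C = 84 - 14 = 70)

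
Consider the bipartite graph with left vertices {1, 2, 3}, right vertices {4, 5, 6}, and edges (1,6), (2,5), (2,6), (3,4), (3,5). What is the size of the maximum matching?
3 (matching: (1,6), (2,5), (3,4); upper bound min(|L|,|R|) = min(3,3) = 3)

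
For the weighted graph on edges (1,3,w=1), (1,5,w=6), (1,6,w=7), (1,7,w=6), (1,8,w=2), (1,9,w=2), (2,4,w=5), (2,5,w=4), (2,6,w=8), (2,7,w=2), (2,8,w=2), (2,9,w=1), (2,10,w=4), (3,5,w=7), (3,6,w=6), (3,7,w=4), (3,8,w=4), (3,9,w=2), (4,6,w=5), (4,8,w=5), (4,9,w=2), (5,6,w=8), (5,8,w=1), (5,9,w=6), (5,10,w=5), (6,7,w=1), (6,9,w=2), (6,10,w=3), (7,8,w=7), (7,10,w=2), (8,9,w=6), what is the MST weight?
14 (MST edges: (1,3,w=1), (1,8,w=2), (1,9,w=2), (2,7,w=2), (2,9,w=1), (4,9,w=2), (5,8,w=1), (6,7,w=1), (7,10,w=2); sum of weights 1 + 2 + 2 + 2 + 1 + 2 + 1 + 1 + 2 = 14)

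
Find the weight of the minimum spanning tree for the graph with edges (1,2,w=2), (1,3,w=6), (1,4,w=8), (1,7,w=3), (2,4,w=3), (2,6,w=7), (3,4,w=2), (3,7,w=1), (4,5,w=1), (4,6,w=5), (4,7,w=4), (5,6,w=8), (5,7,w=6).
14 (MST edges: (1,2,w=2), (1,7,w=3), (3,4,w=2), (3,7,w=1), (4,5,w=1), (4,6,w=5); sum of weights 2 + 3 + 2 + 1 + 1 + 5 = 14)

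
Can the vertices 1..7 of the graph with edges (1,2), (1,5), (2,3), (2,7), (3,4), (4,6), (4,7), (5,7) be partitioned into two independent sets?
Yes. Partition: {1, 3, 6, 7}, {2, 4, 5}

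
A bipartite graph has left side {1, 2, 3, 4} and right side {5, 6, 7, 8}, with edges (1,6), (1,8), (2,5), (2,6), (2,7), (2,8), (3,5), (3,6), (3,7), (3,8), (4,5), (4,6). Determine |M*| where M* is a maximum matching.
4 (matching: (1,8), (2,7), (3,6), (4,5); upper bound min(|L|,|R|) = min(4,4) = 4)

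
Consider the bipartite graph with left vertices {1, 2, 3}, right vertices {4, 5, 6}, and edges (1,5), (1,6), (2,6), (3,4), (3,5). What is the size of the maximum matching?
3 (matching: (1,5), (2,6), (3,4); upper bound min(|L|,|R|) = min(3,3) = 3)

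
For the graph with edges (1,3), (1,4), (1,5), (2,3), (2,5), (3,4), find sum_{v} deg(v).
12 (handshake: sum of degrees = 2|E| = 2 x 6 = 12)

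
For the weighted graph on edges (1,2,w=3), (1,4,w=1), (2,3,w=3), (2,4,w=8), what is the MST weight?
7 (MST edges: (1,2,w=3), (1,4,w=1), (2,3,w=3); sum of weights 3 + 1 + 3 = 7)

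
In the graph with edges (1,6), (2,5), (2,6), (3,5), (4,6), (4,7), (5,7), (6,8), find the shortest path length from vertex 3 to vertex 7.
2 (path: 3 -> 5 -> 7, 2 edges)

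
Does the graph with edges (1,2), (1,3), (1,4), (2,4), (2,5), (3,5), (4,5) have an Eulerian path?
No (4 vertices have odd degree: {1, 2, 4, 5}; Eulerian path requires 0 or 2)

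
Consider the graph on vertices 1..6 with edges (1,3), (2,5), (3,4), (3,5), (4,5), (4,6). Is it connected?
Yes (BFS from 1 visits [1, 3, 4, 5, 6, 2] — all 6 vertices reached)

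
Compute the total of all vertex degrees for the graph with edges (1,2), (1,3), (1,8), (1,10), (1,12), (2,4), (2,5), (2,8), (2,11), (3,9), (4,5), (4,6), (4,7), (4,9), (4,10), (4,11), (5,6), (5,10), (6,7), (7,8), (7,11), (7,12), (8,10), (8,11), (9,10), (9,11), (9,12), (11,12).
56 (handshake: sum of degrees = 2|E| = 2 x 28 = 56)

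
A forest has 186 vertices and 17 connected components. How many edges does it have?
169 (Each of the 17 component trees on V_i vertices has V_i - 1 edges; summing gives V - C = 186 - 17 = 169)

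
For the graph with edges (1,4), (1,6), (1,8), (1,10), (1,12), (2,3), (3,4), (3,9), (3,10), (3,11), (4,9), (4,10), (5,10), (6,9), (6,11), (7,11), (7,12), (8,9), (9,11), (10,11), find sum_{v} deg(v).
40 (handshake: sum of degrees = 2|E| = 2 x 20 = 40)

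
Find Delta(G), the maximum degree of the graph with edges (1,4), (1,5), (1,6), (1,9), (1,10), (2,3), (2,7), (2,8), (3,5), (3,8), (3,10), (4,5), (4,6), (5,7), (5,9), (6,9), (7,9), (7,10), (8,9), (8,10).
5 (attained at vertices 1, 5, 9)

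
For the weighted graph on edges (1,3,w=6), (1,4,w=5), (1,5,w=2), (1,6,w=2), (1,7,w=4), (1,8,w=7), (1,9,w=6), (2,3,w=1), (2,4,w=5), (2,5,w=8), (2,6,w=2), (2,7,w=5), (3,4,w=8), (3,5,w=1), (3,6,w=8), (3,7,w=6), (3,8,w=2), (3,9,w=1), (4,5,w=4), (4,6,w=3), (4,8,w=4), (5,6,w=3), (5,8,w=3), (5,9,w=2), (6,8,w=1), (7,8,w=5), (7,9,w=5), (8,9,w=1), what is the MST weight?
14 (MST edges: (1,5,w=2), (1,7,w=4), (2,3,w=1), (3,5,w=1), (3,9,w=1), (4,6,w=3), (6,8,w=1), (8,9,w=1); sum of weights 2 + 4 + 1 + 1 + 1 + 3 + 1 + 1 = 14)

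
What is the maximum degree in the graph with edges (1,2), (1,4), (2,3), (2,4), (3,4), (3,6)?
3 (attained at vertices 2, 3, 4)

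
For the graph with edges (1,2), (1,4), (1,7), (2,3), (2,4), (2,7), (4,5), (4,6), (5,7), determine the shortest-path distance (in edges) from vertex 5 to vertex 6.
2 (path: 5 -> 4 -> 6, 2 edges)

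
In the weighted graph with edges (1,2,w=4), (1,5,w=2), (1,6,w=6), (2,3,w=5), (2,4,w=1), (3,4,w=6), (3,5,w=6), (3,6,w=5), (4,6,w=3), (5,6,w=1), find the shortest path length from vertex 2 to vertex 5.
5 (path: 2 -> 4 -> 6 -> 5; weights 1 + 3 + 1 = 5)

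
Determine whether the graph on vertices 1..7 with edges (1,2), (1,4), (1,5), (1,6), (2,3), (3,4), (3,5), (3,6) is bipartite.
Yes. Partition: {1, 3, 7}, {2, 4, 5, 6}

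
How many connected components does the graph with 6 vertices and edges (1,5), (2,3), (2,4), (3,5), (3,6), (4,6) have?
1 (components: {1, 2, 3, 4, 5, 6})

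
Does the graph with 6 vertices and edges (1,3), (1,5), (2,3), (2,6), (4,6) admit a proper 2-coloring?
Yes. Partition: {1, 2, 4}, {3, 5, 6}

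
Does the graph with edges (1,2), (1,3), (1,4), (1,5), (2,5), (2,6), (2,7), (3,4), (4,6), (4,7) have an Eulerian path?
Yes — and in fact it has an Eulerian circuit (the graph is connected and all 7 vertices have even degree)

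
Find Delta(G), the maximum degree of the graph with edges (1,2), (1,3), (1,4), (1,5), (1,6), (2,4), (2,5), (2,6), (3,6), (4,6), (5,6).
5 (attained at vertices 1, 6)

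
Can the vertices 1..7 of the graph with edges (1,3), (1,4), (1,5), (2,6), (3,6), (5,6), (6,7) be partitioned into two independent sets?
Yes. Partition: {1, 6}, {2, 3, 4, 5, 7}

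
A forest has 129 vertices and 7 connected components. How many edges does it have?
122 (Each of the 7 component trees on V_i vertices has V_i - 1 edges; summing gives V - C = 129 - 7 = 122)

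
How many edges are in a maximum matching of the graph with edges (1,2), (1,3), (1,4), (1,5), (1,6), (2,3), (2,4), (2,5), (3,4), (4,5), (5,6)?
3 (matching: (1,6), (2,5), (3,4); upper bound floor(n/2) = floor(6/2) = 3)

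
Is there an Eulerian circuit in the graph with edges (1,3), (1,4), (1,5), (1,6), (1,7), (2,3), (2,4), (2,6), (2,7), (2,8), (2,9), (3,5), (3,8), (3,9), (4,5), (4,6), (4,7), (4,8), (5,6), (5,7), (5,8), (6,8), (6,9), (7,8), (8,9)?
No (4 vertices have odd degree: {1, 3, 7, 8}; Eulerian circuit requires 0)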